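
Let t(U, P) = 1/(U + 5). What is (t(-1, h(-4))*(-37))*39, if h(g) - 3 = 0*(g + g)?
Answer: -1443/4 ≈ -360.75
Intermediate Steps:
h(g) = 3 (h(g) = 3 + 0*(g + g) = 3 + 0*(2*g) = 3 + 0 = 3)
t(U, P) = 1/(5 + U)
(t(-1, h(-4))*(-37))*39 = (-37/(5 - 1))*39 = (-37/4)*39 = ((¼)*(-37))*39 = -37/4*39 = -1443/4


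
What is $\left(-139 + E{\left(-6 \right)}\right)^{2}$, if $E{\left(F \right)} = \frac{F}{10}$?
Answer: $\frac{487204}{25} \approx 19488.0$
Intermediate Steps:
$E{\left(F \right)} = \frac{F}{10}$ ($E{\left(F \right)} = F \frac{1}{10} = \frac{F}{10}$)
$\left(-139 + E{\left(-6 \right)}\right)^{2} = \left(-139 + \frac{1}{10} \left(-6\right)\right)^{2} = \left(-139 - \frac{3}{5}\right)^{2} = \left(- \frac{698}{5}\right)^{2} = \frac{487204}{25}$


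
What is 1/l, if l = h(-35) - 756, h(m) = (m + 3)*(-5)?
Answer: -1/596 ≈ -0.0016779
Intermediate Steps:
h(m) = -15 - 5*m (h(m) = (3 + m)*(-5) = -15 - 5*m)
l = -596 (l = (-15 - 5*(-35)) - 756 = (-15 + 175) - 756 = 160 - 756 = -596)
1/l = 1/(-596) = -1/596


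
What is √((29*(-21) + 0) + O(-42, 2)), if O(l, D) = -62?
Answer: I*√671 ≈ 25.904*I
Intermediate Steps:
√((29*(-21) + 0) + O(-42, 2)) = √((29*(-21) + 0) - 62) = √((-609 + 0) - 62) = √(-609 - 62) = √(-671) = I*√671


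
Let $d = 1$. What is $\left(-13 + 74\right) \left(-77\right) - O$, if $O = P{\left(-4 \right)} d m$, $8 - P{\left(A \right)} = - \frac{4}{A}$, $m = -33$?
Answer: $-4466$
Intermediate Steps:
$P{\left(A \right)} = 8 + \frac{4}{A}$ ($P{\left(A \right)} = 8 - - \frac{4}{A} = 8 + \frac{4}{A}$)
$O = -231$ ($O = \left(8 + \frac{4}{-4}\right) 1 \left(-33\right) = \left(8 + 4 \left(- \frac{1}{4}\right)\right) 1 \left(-33\right) = \left(8 - 1\right) 1 \left(-33\right) = 7 \cdot 1 \left(-33\right) = 7 \left(-33\right) = -231$)
$\left(-13 + 74\right) \left(-77\right) - O = \left(-13 + 74\right) \left(-77\right) - -231 = 61 \left(-77\right) + 231 = -4697 + 231 = -4466$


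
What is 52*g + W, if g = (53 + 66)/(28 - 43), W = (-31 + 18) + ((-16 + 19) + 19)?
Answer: -6053/15 ≈ -403.53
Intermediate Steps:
W = 9 (W = -13 + (3 + 19) = -13 + 22 = 9)
g = -119/15 (g = 119/(-15) = 119*(-1/15) = -119/15 ≈ -7.9333)
52*g + W = 52*(-119/15) + 9 = -6188/15 + 9 = -6053/15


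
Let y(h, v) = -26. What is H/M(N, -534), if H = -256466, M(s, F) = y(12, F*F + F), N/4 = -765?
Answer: 128233/13 ≈ 9864.1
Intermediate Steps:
N = -3060 (N = 4*(-765) = -3060)
M(s, F) = -26
H/M(N, -534) = -256466/(-26) = -256466*(-1/26) = 128233/13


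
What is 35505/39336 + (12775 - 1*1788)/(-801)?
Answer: -134581709/10502712 ≈ -12.814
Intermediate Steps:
35505/39336 + (12775 - 1*1788)/(-801) = 35505*(1/39336) + (12775 - 1788)*(-1/801) = 11835/13112 + 10987*(-1/801) = 11835/13112 - 10987/801 = -134581709/10502712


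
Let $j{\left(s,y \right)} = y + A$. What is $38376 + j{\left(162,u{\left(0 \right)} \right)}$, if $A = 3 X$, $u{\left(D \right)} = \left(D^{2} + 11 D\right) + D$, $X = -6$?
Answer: $38358$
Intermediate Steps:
$u{\left(D \right)} = D^{2} + 12 D$
$A = -18$ ($A = 3 \left(-6\right) = -18$)
$j{\left(s,y \right)} = -18 + y$ ($j{\left(s,y \right)} = y - 18 = -18 + y$)
$38376 + j{\left(162,u{\left(0 \right)} \right)} = 38376 - \left(18 + 0 \left(12 + 0\right)\right) = 38376 + \left(-18 + 0 \cdot 12\right) = 38376 + \left(-18 + 0\right) = 38376 - 18 = 38358$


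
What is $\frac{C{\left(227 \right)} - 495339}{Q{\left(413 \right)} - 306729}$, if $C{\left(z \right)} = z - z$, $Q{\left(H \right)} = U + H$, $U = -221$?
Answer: $\frac{165113}{102179} \approx 1.6159$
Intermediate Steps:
$Q{\left(H \right)} = -221 + H$
$C{\left(z \right)} = 0$
$\frac{C{\left(227 \right)} - 495339}{Q{\left(413 \right)} - 306729} = \frac{0 - 495339}{\left(-221 + 413\right) - 306729} = - \frac{495339}{192 - 306729} = - \frac{495339}{-306537} = \left(-495339\right) \left(- \frac{1}{306537}\right) = \frac{165113}{102179}$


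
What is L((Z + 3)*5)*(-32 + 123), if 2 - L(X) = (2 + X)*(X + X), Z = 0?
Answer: -46228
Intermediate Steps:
L(X) = 2 - 2*X*(2 + X) (L(X) = 2 - (2 + X)*(X + X) = 2 - (2 + X)*2*X = 2 - 2*X*(2 + X))
L((Z + 3)*5)*(-32 + 123) = (2 - 4*(0 + 3)*5 - 2*25*(0 + 3)²)*(-32 + 123) = (2 - 12*5 - 2*(3*5)²)*91 = (2 - 4*15 - 2*15²)*91 = (2 - 60 - 2*225)*91 = (2 - 60 - 450)*91 = -508*91 = -46228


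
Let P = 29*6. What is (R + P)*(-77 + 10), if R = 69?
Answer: -16281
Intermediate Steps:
P = 174
(R + P)*(-77 + 10) = (69 + 174)*(-77 + 10) = 243*(-67) = -16281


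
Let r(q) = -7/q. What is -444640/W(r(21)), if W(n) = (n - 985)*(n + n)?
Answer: -500220/739 ≈ -676.89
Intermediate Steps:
W(n) = 2*n*(-985 + n) (W(n) = (-985 + n)*(2*n) = 2*n*(-985 + n))
-444640/W(r(21)) = -444640*(-3/(2*(-985 - 7/21))) = -444640*(-3/(2*(-985 - 7*1/21))) = -444640*(-3/(2*(-985 - 1/3))) = -444640/(2*(-1/3)*(-2956/3)) = -444640/5912/9 = -444640*9/5912 = -500220/739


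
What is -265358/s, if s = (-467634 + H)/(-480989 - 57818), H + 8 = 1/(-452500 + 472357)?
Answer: -2839089283169442/9285967193 ≈ -3.0574e+5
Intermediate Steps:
H = -158855/19857 (H = -8 + 1/(-452500 + 472357) = -8 + 1/19857 = -158855/19857 ≈ -7.9999)
s = 9285967193/10699090599 (s = (-467634 - 158855/19857)/(-480989 - 57818) = -9285967193/19857/(-538807) = -9285967193/19857*(-1/538807) = 9285967193/10699090599 ≈ 0.86792)
-265358/s = -265358/9285967193/10699090599 = -265358*10699090599/9285967193 = -2839089283169442/9285967193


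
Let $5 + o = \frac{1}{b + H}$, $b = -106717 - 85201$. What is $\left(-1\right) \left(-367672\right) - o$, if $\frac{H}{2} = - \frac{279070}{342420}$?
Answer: $\frac{1208133671013966}{3285855985} \approx 3.6768 \cdot 10^{5}$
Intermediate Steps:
$H = - \frac{27907}{17121}$ ($H = 2 \left(- \frac{279070}{342420}\right) = 2 \left(\left(-279070\right) \frac{1}{342420}\right) = 2 \left(- \frac{27907}{34242}\right) = - \frac{27907}{17121} \approx -1.63$)
$b = -191918$ ($b = -106717 - 85201 = -191918$)
$o = - \frac{16429297046}{3285855985}$ ($o = -5 + \frac{1}{-191918 - \frac{27907}{17121}} = -5 + \frac{1}{- \frac{3285855985}{17121}} = -5 - \frac{17121}{3285855985} = - \frac{16429297046}{3285855985} \approx -5.0$)
$\left(-1\right) \left(-367672\right) - o = \left(-1\right) \left(-367672\right) - - \frac{16429297046}{3285855985} = 367672 + \frac{16429297046}{3285855985} = \frac{1208133671013966}{3285855985}$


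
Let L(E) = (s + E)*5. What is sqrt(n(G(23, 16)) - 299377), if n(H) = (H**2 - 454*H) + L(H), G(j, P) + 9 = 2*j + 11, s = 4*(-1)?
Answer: 3*I*sqrt(35405) ≈ 564.49*I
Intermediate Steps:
s = -4
L(E) = -20 + 5*E (L(E) = (-4 + E)*5 = -20 + 5*E)
G(j, P) = 2 + 2*j (G(j, P) = -9 + (2*j + 11) = -9 + (11 + 2*j) = 2 + 2*j)
n(H) = -20 + H**2 - 449*H (n(H) = (H**2 - 454*H) + (-20 + 5*H) = -20 + H**2 - 449*H)
sqrt(n(G(23, 16)) - 299377) = sqrt((-20 + (2 + 2*23)**2 - 449*(2 + 2*23)) - 299377) = sqrt((-20 + (2 + 46)**2 - 449*(2 + 46)) - 299377) = sqrt((-20 + 48**2 - 449*48) - 299377) = sqrt((-20 + 2304 - 21552) - 299377) = sqrt(-19268 - 299377) = sqrt(-318645) = 3*I*sqrt(35405)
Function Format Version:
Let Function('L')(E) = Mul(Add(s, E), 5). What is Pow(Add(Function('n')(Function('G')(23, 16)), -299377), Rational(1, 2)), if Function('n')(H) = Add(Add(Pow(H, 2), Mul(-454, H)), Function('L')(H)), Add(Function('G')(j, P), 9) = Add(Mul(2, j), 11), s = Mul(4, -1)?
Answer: Mul(3, I, Pow(35405, Rational(1, 2))) ≈ Mul(564.49, I)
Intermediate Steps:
s = -4
Function('L')(E) = Add(-20, Mul(5, E)) (Function('L')(E) = Mul(Add(-4, E), 5) = Add(-20, Mul(5, E)))
Function('G')(j, P) = Add(2, Mul(2, j)) (Function('G')(j, P) = Add(-9, Add(Mul(2, j), 11)) = Add(-9, Add(11, Mul(2, j))) = Add(2, Mul(2, j)))
Function('n')(H) = Add(-20, Pow(H, 2), Mul(-449, H)) (Function('n')(H) = Add(Add(Pow(H, 2), Mul(-454, H)), Add(-20, Mul(5, H))) = Add(-20, Pow(H, 2), Mul(-449, H)))
Pow(Add(Function('n')(Function('G')(23, 16)), -299377), Rational(1, 2)) = Pow(Add(Add(-20, Pow(Add(2, Mul(2, 23)), 2), Mul(-449, Add(2, Mul(2, 23)))), -299377), Rational(1, 2)) = Pow(Add(Add(-20, Pow(Add(2, 46), 2), Mul(-449, Add(2, 46))), -299377), Rational(1, 2)) = Pow(Add(Add(-20, Pow(48, 2), Mul(-449, 48)), -299377), Rational(1, 2)) = Pow(Add(Add(-20, 2304, -21552), -299377), Rational(1, 2)) = Pow(Add(-19268, -299377), Rational(1, 2)) = Pow(-318645, Rational(1, 2)) = Mul(3, I, Pow(35405, Rational(1, 2)))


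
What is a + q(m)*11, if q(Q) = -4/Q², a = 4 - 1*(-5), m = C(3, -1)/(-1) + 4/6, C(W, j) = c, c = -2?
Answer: 45/16 ≈ 2.8125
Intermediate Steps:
C(W, j) = -2
m = 8/3 (m = -2/(-1) + 4/6 = -2*(-1) + 4*(⅙) = 2 + ⅔ = 8/3 ≈ 2.6667)
a = 9 (a = 4 + 5 = 9)
q(Q) = -4/Q²
a + q(m)*11 = 9 - 4/(8/3)²*11 = 9 - 4*9/64*11 = 9 - 9/16*11 = 9 - 99/16 = 45/16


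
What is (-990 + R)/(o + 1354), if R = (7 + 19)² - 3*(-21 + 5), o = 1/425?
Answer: -113050/575451 ≈ -0.19645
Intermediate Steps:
o = 1/425 ≈ 0.0023529
R = 724 (R = 26² - 3*(-16) = 676 - 1*(-48) = 676 + 48 = 724)
(-990 + R)/(o + 1354) = (-990 + 724)/(1/425 + 1354) = -266/575451/425 = -266*425/575451 = -113050/575451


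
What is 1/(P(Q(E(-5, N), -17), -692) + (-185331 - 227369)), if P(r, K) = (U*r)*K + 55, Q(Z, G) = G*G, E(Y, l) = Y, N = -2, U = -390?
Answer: 1/77582675 ≈ 1.2889e-8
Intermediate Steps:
Q(Z, G) = G**2
P(r, K) = 55 - 390*K*r (P(r, K) = (-390*r)*K + 55 = -390*K*r + 55 = 55 - 390*K*r)
1/(P(Q(E(-5, N), -17), -692) + (-185331 - 227369)) = 1/((55 - 390*(-692)*(-17)**2) + (-185331 - 227369)) = 1/((55 - 390*(-692)*289) - 412700) = 1/((55 + 77995320) - 412700) = 1/(77995375 - 412700) = 1/77582675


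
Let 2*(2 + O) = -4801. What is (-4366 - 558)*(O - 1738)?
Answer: 20387822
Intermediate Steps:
O = -4805/2 (O = -2 + (½)*(-4801) = -2 - 4801/2 = -4805/2 ≈ -2402.5)
(-4366 - 558)*(O - 1738) = (-4366 - 558)*(-4805/2 - 1738) = -4924*(-8281/2) = 20387822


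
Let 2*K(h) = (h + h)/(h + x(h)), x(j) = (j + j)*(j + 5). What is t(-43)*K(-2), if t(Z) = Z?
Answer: -43/7 ≈ -6.1429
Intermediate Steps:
x(j) = 2*j*(5 + j) (x(j) = (2*j)*(5 + j) = 2*j*(5 + j))
K(h) = h/(h + 2*h*(5 + h)) (K(h) = ((h + h)/(h + 2*h*(5 + h)))/2 = ((2*h)/(h + 2*h*(5 + h)))/2 = (2*h/(h + 2*h*(5 + h)))/2 = h/(h + 2*h*(5 + h)))
t(-43)*K(-2) = -43/(11 + 2*(-2)) = -43/(11 - 4) = -43/7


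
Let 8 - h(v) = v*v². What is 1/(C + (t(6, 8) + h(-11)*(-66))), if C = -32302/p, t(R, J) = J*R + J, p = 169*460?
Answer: -38870/3432936811 ≈ -1.1323e-5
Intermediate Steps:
p = 77740
h(v) = 8 - v³ (h(v) = 8 - v*v² = 8 - v³)
t(R, J) = J + J*R
C = -16151/38870 (C = -32302/77740 = -32302*1/77740 = -16151/38870 ≈ -0.41551)
1/(C + (t(6, 8) + h(-11)*(-66))) = 1/(-16151/38870 + (8*(1 + 6) + (8 - 1*(-11)³)*(-66))) = 1/(-16151/38870 + (8*7 + (8 - 1*(-1331))*(-66))) = 1/(-16151/38870 + (56 + (8 + 1331)*(-66))) = 1/(-16151/38870 + (56 + 1339*(-66))) = 1/(-16151/38870 + (56 - 88374)) = 1/(-16151/38870 - 88318) = 1/(-3432936811/38870) = -38870/3432936811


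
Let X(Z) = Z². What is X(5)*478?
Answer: 11950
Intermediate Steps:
X(5)*478 = 5²*478 = 25*478 = 11950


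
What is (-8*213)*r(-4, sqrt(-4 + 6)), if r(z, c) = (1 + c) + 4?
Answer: -8520 - 1704*sqrt(2) ≈ -10930.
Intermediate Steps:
r(z, c) = 5 + c
(-8*213)*r(-4, sqrt(-4 + 6)) = (-8*213)*(5 + sqrt(-4 + 6)) = -1704*(5 + sqrt(2)) = -8520 - 1704*sqrt(2)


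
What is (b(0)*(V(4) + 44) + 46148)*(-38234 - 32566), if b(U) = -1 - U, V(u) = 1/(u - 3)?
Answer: -3264092400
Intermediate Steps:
V(u) = 1/(-3 + u)
(b(0)*(V(4) + 44) + 46148)*(-38234 - 32566) = ((-1 - 1*0)*(1/(-3 + 4) + 44) + 46148)*(-38234 - 32566) = ((-1 + 0)*(1/1 + 44) + 46148)*(-70800) = (-(1 + 44) + 46148)*(-70800) = (-1*45 + 46148)*(-70800) = (-45 + 46148)*(-70800) = 46103*(-70800) = -3264092400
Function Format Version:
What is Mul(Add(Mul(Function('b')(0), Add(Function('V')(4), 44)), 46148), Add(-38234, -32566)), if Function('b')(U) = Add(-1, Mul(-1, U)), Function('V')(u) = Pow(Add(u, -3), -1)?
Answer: -3264092400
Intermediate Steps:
Function('V')(u) = Pow(Add(-3, u), -1)
Mul(Add(Mul(Function('b')(0), Add(Function('V')(4), 44)), 46148), Add(-38234, -32566)) = Mul(Add(Mul(Add(-1, Mul(-1, 0)), Add(Pow(Add(-3, 4), -1), 44)), 46148), Add(-38234, -32566)) = Mul(Add(Mul(Add(-1, 0), Add(Pow(1, -1), 44)), 46148), -70800) = Mul(Add(Mul(-1, Add(1, 44)), 46148), -70800) = Mul(Add(Mul(-1, 45), 46148), -70800) = Mul(Add(-45, 46148), -70800) = Mul(46103, -70800) = -3264092400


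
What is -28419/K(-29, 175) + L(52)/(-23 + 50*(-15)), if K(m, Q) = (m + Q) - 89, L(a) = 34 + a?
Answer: -7324263/14687 ≈ -498.69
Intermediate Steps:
K(m, Q) = -89 + Q + m (K(m, Q) = (Q + m) - 89 = -89 + Q + m)
-28419/K(-29, 175) + L(52)/(-23 + 50*(-15)) = -28419/(-89 + 175 - 29) + (34 + 52)/(-23 + 50*(-15)) = -28419/57 + 86/(-23 - 750) = -28419*1/57 + 86/(-773) = -9473/19 + 86*(-1/773) = -9473/19 - 86/773 = -7324263/14687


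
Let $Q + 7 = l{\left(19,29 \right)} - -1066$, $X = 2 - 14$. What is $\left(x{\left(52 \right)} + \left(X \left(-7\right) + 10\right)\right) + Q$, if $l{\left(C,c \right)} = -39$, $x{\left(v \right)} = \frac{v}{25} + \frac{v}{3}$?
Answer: $\frac{85006}{75} \approx 1133.4$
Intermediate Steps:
$X = -12$
$x{\left(v \right)} = \frac{28 v}{75}$ ($x{\left(v \right)} = v \frac{1}{25} + v \frac{1}{3} = \frac{v}{25} + \frac{v}{3} = \frac{28 v}{75}$)
$Q = 1020$ ($Q = -7 - -1027 = -7 + \left(-39 + 1066\right) = -7 + 1027 = 1020$)
$\left(x{\left(52 \right)} + \left(X \left(-7\right) + 10\right)\right) + Q = \left(\frac{28}{75} \cdot 52 + \left(\left(-12\right) \left(-7\right) + 10\right)\right) + 1020 = \left(\frac{1456}{75} + \left(84 + 10\right)\right) + 1020 = \left(\frac{1456}{75} + 94\right) + 1020 = \frac{8506}{75} + 1020 = \frac{85006}{75}$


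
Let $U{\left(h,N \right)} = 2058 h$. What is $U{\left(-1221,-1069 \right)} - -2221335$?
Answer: $-291483$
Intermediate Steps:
$U{\left(-1221,-1069 \right)} - -2221335 = 2058 \left(-1221\right) - -2221335 = -2512818 + 2221335 = -291483$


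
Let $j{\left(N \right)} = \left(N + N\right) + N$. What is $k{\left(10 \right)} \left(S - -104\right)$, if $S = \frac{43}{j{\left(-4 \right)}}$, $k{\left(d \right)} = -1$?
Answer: $- \frac{1205}{12} \approx -100.42$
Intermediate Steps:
$j{\left(N \right)} = 3 N$ ($j{\left(N \right)} = 2 N + N = 3 N$)
$S = - \frac{43}{12}$ ($S = \frac{43}{3 \left(-4\right)} = \frac{43}{-12} = 43 \left(- \frac{1}{12}\right) = - \frac{43}{12} \approx -3.5833$)
$k{\left(10 \right)} \left(S - -104\right) = - (- \frac{43}{12} - -104) = - (- \frac{43}{12} + 104) = \left(-1\right) \frac{1205}{12} = - \frac{1205}{12}$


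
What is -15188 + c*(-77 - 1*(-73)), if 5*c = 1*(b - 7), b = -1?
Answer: -75908/5 ≈ -15182.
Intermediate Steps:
c = -8/5 (c = (1*(-1 - 7))/5 = (1*(-8))/5 = (1/5)*(-8) = -8/5 ≈ -1.6000)
-15188 + c*(-77 - 1*(-73)) = -15188 - 8*(-77 - 1*(-73))/5 = -15188 - 8*(-77 + 73)/5 = -15188 - 8/5*(-4) = -15188 + 32/5 = -75908/5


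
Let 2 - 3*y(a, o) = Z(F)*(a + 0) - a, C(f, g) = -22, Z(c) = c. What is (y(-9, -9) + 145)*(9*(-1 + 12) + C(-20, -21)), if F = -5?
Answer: 29491/3 ≈ 9830.3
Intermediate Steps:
y(a, o) = ⅔ + 2*a (y(a, o) = ⅔ - (-5*(a + 0) - a)/3 = ⅔ - (-5*a - a)/3 = ⅔ - (-2)*a = ⅔ + 2*a)
(y(-9, -9) + 145)*(9*(-1 + 12) + C(-20, -21)) = ((⅔ + 2*(-9)) + 145)*(9*(-1 + 12) - 22) = ((⅔ - 18) + 145)*(9*11 - 22) = (-52/3 + 145)*(99 - 22) = (383/3)*77 = 29491/3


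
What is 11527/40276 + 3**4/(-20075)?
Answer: 228142169/808540700 ≈ 0.28217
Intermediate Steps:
11527/40276 + 3**4/(-20075) = 11527*(1/40276) + 81*(-1/20075) = 11527/40276 - 81/20075 = 228142169/808540700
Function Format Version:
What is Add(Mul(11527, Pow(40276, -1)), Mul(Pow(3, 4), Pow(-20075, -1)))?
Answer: Rational(228142169, 808540700) ≈ 0.28217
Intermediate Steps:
Add(Mul(11527, Pow(40276, -1)), Mul(Pow(3, 4), Pow(-20075, -1))) = Add(Mul(11527, Rational(1, 40276)), Mul(81, Rational(-1, 20075))) = Add(Rational(11527, 40276), Rational(-81, 20075)) = Rational(228142169, 808540700)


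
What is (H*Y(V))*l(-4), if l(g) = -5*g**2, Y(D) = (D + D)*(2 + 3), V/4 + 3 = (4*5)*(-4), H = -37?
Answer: -9827200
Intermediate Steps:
V = -332 (V = -12 + 4*((4*5)*(-4)) = -12 + 4*(20*(-4)) = -12 + 4*(-80) = -12 - 320 = -332)
Y(D) = 10*D (Y(D) = (2*D)*5 = 10*D)
(H*Y(V))*l(-4) = (-370*(-332))*(-5*(-4)**2) = (-37*(-3320))*(-5*16) = 122840*(-80) = -9827200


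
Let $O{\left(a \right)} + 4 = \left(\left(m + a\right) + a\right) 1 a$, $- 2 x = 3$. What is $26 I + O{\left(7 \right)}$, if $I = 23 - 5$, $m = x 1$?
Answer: $\frac{1103}{2} \approx 551.5$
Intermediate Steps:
$x = - \frac{3}{2}$ ($x = \left(- \frac{1}{2}\right) 3 = - \frac{3}{2} \approx -1.5$)
$m = - \frac{3}{2}$ ($m = \left(- \frac{3}{2}\right) 1 = - \frac{3}{2} \approx -1.5$)
$I = 18$ ($I = 23 - 5 = 18$)
$O{\left(a \right)} = -4 + a \left(- \frac{3}{2} + 2 a\right)$ ($O{\left(a \right)} = -4 + \left(\left(- \frac{3}{2} + a\right) + a\right) 1 a = -4 + \left(- \frac{3}{2} + 2 a\right) a = -4 + a \left(- \frac{3}{2} + 2 a\right)$)
$26 I + O{\left(7 \right)} = 26 \cdot 18 - \left(\frac{29}{2} - 98\right) = 468 - - \frac{167}{2} = 468 + \frac{167}{2} = \frac{1103}{2}$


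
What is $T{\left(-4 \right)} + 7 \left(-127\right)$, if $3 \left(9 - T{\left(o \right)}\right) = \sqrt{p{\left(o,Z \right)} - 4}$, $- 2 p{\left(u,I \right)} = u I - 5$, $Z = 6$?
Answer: $-880 - \frac{\sqrt{42}}{6} \approx -881.08$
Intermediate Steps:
$p{\left(u,I \right)} = \frac{5}{2} - \frac{I u}{2}$ ($p{\left(u,I \right)} = - \frac{u I - 5}{2} = - \frac{I u - 5}{2} = - \frac{-5 + I u}{2} = \frac{5}{2} - \frac{I u}{2}$)
$T{\left(o \right)} = 9 - \frac{\sqrt{- \frac{3}{2} - 3 o}}{3}$ ($T{\left(o \right)} = 9 - \frac{\sqrt{\left(\frac{5}{2} - 3 o\right) - 4}}{3} = 9 - \frac{\sqrt{- \frac{3}{2} - 3 o}}{3}$)
$T{\left(-4 \right)} + 7 \left(-127\right) = \left(9 - \frac{\sqrt{-6 - -48}}{6}\right) + 7 \left(-127\right) = \left(9 - \frac{\sqrt{-6 + 48}}{6}\right) - 889 = \left(9 - \frac{\sqrt{42}}{6}\right) - 889 = -880 - \frac{\sqrt{42}}{6}$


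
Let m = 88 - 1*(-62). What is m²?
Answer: 22500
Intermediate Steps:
m = 150 (m = 88 + 62 = 150)
m² = 150² = 22500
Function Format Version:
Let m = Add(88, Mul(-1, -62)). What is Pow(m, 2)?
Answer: 22500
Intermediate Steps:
m = 150 (m = Add(88, 62) = 150)
Pow(m, 2) = Pow(150, 2) = 22500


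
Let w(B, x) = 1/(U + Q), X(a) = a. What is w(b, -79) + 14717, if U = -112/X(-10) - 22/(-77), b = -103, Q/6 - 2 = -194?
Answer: 587473171/39918 ≈ 14717.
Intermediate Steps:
Q = -1152 (Q = 12 + 6*(-194) = 12 - 1164 = -1152)
U = 402/35 (U = -112/(-10) - 22/(-77) = -112*(-⅒) - 22*(-1/77) = 56/5 + 2/7 = 402/35 ≈ 11.486)
w(B, x) = -35/39918 (w(B, x) = 1/(402/35 - 1152) = 1/(-39918/35) = -35/39918)
w(b, -79) + 14717 = -35/39918 + 14717 = 587473171/39918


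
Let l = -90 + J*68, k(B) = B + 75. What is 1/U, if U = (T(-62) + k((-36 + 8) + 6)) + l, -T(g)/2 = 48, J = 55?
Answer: 1/3607 ≈ 0.00027724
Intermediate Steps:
T(g) = -96 (T(g) = -2*48 = -96)
k(B) = 75 + B
l = 3650 (l = -90 + 55*68 = -90 + 3740 = 3650)
U = 3607 (U = (-96 + (75 + ((-36 + 8) + 6))) + 3650 = (-96 + (75 + (-28 + 6))) + 3650 = (-96 + (75 - 22)) + 3650 = (-96 + 53) + 3650 = -43 + 3650 = 3607)
1/U = 1/3607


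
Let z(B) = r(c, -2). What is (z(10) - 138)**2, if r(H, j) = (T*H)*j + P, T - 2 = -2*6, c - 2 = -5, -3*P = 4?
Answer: 357604/9 ≈ 39734.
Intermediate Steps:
P = -4/3 (P = -1/3*4 = -4/3 ≈ -1.3333)
c = -3 (c = 2 - 5 = -3)
T = -10 (T = 2 - 2*6 = 2 - 12 = -10)
r(H, j) = -4/3 - 10*H*j (r(H, j) = (-10*H)*j - 4/3 = -10*H*j - 4/3 = -4/3 - 10*H*j)
z(B) = -184/3 (z(B) = -4/3 - 10*(-3)*(-2) = -4/3 - 60 = -184/3)
(z(10) - 138)**2 = (-184/3 - 138)**2 = (-598/3)**2 = 357604/9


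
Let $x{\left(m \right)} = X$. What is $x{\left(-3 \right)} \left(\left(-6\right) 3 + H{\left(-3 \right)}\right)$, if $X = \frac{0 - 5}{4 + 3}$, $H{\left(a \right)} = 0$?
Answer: $\frac{90}{7} \approx 12.857$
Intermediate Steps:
$X = - \frac{5}{7} \approx -0.71429$
$x{\left(m \right)} = - \frac{5}{7}$
$x{\left(-3 \right)} \left(\left(-6\right) 3 + H{\left(-3 \right)}\right) = - \frac{5 \left(\left(-6\right) 3 + 0\right)}{7} = - \frac{5 \left(-18 + 0\right)}{7} = \left(- \frac{5}{7}\right) \left(-18\right) = \frac{90}{7}$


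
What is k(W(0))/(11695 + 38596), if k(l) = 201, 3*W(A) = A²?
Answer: 201/50291 ≈ 0.0039967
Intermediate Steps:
W(A) = A²/3
k(W(0))/(11695 + 38596) = 201/(11695 + 38596) = 201/50291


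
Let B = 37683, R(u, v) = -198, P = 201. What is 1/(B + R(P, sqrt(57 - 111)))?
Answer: 1/37485 ≈ 2.6677e-5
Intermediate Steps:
1/(B + R(P, sqrt(57 - 111))) = 1/(37683 - 198) = 1/37485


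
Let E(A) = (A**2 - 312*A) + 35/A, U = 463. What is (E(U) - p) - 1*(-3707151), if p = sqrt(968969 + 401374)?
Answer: 1748780667/463 - sqrt(1370343) ≈ 3.7759e+6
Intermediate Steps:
E(A) = A**2 - 312*A + 35/A
p = sqrt(1370343) ≈ 1170.6
(E(U) - p) - 1*(-3707151) = ((35 + 463**2*(-312 + 463))/463 - sqrt(1370343)) - 1*(-3707151) = ((35 + 214369*151)/463 - sqrt(1370343)) + 3707151 = ((35 + 32369719)/463 - sqrt(1370343)) + 3707151 = ((1/463)*32369754 - sqrt(1370343)) + 3707151 = (32369754/463 - sqrt(1370343)) + 3707151 = 1748780667/463 - sqrt(1370343)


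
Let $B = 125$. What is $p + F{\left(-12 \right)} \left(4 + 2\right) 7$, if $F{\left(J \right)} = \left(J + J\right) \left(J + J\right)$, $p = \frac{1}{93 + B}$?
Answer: $\frac{5273857}{218} \approx 24192.0$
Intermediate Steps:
$p = \frac{1}{218}$ ($p = \frac{1}{93 + 125} = \frac{1}{218} \approx 0.0045872$)
$F{\left(J \right)} = 4 J^{2}$ ($F{\left(J \right)} = 2 J 2 J = 4 J^{2}$)
$p + F{\left(-12 \right)} \left(4 + 2\right) 7 = \frac{1}{218} + 4 \left(-12\right)^{2} \left(4 + 2\right) 7 = \frac{1}{218} + 4 \cdot 144 \cdot 6 \cdot 7 = \frac{1}{218} + 576 \cdot 42 = \frac{1}{218} + 24192 = \frac{5273857}{218}$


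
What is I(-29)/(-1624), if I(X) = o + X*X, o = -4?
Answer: -837/1624 ≈ -0.51539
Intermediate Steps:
I(X) = -4 + X**2 (I(X) = -4 + X*X = -4 + X**2)
I(-29)/(-1624) = (-4 + (-29)**2)/(-1624) = (-4 + 841)*(-1/1624) = 837*(-1/1624) = -837/1624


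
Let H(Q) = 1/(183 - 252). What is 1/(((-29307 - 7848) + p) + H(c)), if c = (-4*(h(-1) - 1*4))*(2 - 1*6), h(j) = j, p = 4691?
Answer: -69/2240017 ≈ -3.0803e-5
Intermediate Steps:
c = -80 (c = (-4*(-1 - 1*4))*(2 - 1*6) = (-4*(-1 - 4))*(2 - 6) = -4*(-5)*(-4) = 20*(-4) = -80)
H(Q) = -1/69 (H(Q) = 1/(-69) = -1/69)
1/(((-29307 - 7848) + p) + H(c)) = 1/(((-29307 - 7848) + 4691) - 1/69) = 1/((-37155 + 4691) - 1/69) = 1/(-32464 - 1/69) = 1/(-2240017/69) = -69/2240017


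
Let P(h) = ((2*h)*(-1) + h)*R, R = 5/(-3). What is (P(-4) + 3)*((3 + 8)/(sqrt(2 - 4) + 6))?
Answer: -121/19 + 121*I*sqrt(2)/114 ≈ -6.3684 + 1.5011*I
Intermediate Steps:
R = -5/3 (R = 5*(-1/3) = -5/3 ≈ -1.6667)
P(h) = 5*h/3 (P(h) = ((2*h)*(-1) + h)*(-5/3) = (-2*h + h)*(-5/3) = -h*(-5/3) = 5*h/3)
(P(-4) + 3)*((3 + 8)/(sqrt(2 - 4) + 6)) = ((5/3)*(-4) + 3)*((3 + 8)/(sqrt(2 - 4) + 6)) = (-20/3 + 3)*(11/(sqrt(-2) + 6)) = -121/(3*(I*sqrt(2) + 6)) = -121/(3*(6 + I*sqrt(2)))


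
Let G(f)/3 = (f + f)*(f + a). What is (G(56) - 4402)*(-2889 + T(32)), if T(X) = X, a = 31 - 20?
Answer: -51740270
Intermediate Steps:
a = 11
G(f) = 6*f*(11 + f) (G(f) = 3*((f + f)*(f + 11)) = 3*((2*f)*(11 + f)) = 3*(2*f*(11 + f)) = 6*f*(11 + f))
(G(56) - 4402)*(-2889 + T(32)) = (6*56*(11 + 56) - 4402)*(-2889 + 32) = (6*56*67 - 4402)*(-2857) = (22512 - 4402)*(-2857) = 18110*(-2857) = -51740270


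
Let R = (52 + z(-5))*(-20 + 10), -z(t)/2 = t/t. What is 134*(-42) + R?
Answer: -6128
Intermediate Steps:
z(t) = -2 (z(t) = -2*t/t = -2*1 = -2)
R = -500 (R = (52 - 2)*(-20 + 10) = 50*(-10) = -500)
134*(-42) + R = 134*(-42) - 500 = -5628 - 500 = -6128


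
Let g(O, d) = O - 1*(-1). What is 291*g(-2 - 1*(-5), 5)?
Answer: 1164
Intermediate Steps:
g(O, d) = 1 + O (g(O, d) = O + 1 = 1 + O)
291*g(-2 - 1*(-5), 5) = 291*(1 + (-2 - 1*(-5))) = 291*(1 + (-2 + 5)) = 291*(1 + 3) = 291*4 = 1164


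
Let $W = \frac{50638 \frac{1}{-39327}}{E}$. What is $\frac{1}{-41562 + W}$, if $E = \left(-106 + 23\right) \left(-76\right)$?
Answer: $- \frac{124037358}{5155240698515} \approx -2.406 \cdot 10^{-5}$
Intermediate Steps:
$E = 6308$ ($E = \left(-83\right) \left(-76\right) = 6308$)
$W = - \frac{25319}{124037358}$ ($W = \frac{50638 \frac{1}{-39327}}{6308} = 50638 \left(- \frac{1}{39327}\right) \frac{1}{6308} = \left(- \frac{50638}{39327}\right) \frac{1}{6308} = - \frac{25319}{124037358} \approx -0.00020412$)
$\frac{1}{-41562 + W} = \frac{1}{-41562 - \frac{25319}{124037358}} = \frac{1}{- \frac{5155240698515}{124037358}} = - \frac{124037358}{5155240698515}$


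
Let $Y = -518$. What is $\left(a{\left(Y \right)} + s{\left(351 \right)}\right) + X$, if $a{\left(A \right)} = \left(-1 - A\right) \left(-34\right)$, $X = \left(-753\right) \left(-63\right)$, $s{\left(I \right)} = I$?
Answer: $30212$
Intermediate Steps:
$X = 47439$
$a{\left(A \right)} = 34 + 34 A$
$\left(a{\left(Y \right)} + s{\left(351 \right)}\right) + X = \left(\left(34 + 34 \left(-518\right)\right) + 351\right) + 47439 = \left(\left(34 - 17612\right) + 351\right) + 47439 = \left(-17578 + 351\right) + 47439 = -17227 + 47439 = 30212$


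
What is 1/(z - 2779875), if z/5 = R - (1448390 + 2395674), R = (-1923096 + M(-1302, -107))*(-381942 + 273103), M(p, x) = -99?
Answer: 1/1046571102830 ≈ 9.5550e-13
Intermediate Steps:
R = 209318620605 (R = (-1923096 - 99)*(-381942 + 273103) = -1923195*(-108839) = 209318620605)
z = 1046573882705 (z = 5*(209318620605 - (1448390 + 2395674)) = 5*(209318620605 - 1*3844064) = 5*(209318620605 - 3844064) = 5*209314776541 = 1046573882705)
1/(z - 2779875) = 1/(1046573882705 - 2779875) = 1/1046571102830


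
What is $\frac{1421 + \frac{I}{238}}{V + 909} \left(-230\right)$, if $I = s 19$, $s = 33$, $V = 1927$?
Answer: $- \frac{38964875}{337484} \approx -115.46$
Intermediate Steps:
$I = 627$ ($I = 33 \cdot 19 = 627$)
$\frac{1421 + \frac{I}{238}}{V + 909} \left(-230\right) = \frac{1421 + \frac{627}{238}}{1927 + 909} \left(-230\right) = \frac{1421 + 627 \cdot \frac{1}{238}}{2836} \left(-230\right) = \left(1421 + \frac{627}{238}\right) \frac{1}{2836} \left(-230\right) = \frac{338825}{238} \cdot \frac{1}{2836} \left(-230\right) = \frac{338825}{674968} \left(-230\right) = - \frac{38964875}{337484}$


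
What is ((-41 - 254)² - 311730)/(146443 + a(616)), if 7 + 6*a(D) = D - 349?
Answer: -674115/439459 ≈ -1.5340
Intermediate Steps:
a(D) = -178/3 + D/6 (a(D) = -7/6 + (D - 349)/6 = -7/6 + (-349 + D)/6 = -7/6 + (-349/6 + D/6) = -178/3 + D/6)
((-41 - 254)² - 311730)/(146443 + a(616)) = ((-41 - 254)² - 311730)/(146443 + (-178/3 + (⅙)*616)) = ((-295)² - 311730)/(146443 + (-178/3 + 308/3)) = (87025 - 311730)/(146443 + 130/3) = -224705/439459/3 = -224705*3/439459 = -674115/439459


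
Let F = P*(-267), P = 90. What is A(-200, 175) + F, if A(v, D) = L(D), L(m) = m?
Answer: -23855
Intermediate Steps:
A(v, D) = D
F = -24030 (F = 90*(-267) = -24030)
A(-200, 175) + F = 175 - 24030 = -23855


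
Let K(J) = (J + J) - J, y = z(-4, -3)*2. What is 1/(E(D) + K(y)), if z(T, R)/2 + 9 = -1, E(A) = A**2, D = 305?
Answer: 1/92985 ≈ 1.0754e-5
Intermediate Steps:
z(T, R) = -20 (z(T, R) = -18 + 2*(-1) = -18 - 2 = -20)
y = -40 (y = -20*2 = -40)
K(J) = J (K(J) = 2*J - J = J)
1/(E(D) + K(y)) = 1/(305**2 - 40) = 1/(93025 - 40) = 1/92985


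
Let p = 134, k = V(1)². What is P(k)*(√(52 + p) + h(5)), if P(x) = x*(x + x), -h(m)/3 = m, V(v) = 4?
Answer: -7680 + 512*√186 ≈ -697.25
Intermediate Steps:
h(m) = -3*m
k = 16 (k = 4² = 16)
P(x) = 2*x² (P(x) = x*(2*x) = 2*x²)
P(k)*(√(52 + p) + h(5)) = (2*16²)*(√(52 + 134) - 3*5) = (2*256)*(√186 - 15) = 512*(-15 + √186) = -7680 + 512*√186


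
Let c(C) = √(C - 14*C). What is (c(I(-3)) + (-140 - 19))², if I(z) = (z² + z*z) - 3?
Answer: (159 - I*√195)² ≈ 25086.0 - 4440.6*I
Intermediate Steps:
I(z) = -3 + 2*z² (I(z) = (z² + z²) - 3 = 2*z² - 3 = -3 + 2*z²)
c(C) = √13*√(-C) (c(C) = √(-13*C) = √13*√(-C))
(c(I(-3)) + (-140 - 19))² = (√13*√(-(-3 + 2*(-3)²)) + (-140 - 19))² = (√13*√(-(-3 + 2*9)) - 159)² = (√13*√(-(-3 + 18)) - 159)² = (√13*√(-1*15) - 159)² = (√13*√(-15) - 159)² = (√13*(I*√15) - 159)² = (I*√195 - 159)² = (-159 + I*√195)²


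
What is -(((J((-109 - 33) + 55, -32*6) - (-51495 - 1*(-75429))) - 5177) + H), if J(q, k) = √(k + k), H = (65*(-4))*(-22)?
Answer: 23391 - 8*I*√6 ≈ 23391.0 - 19.596*I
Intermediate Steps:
H = 5720 (H = -260*(-22) = 5720)
J(q, k) = √2*√k (J(q, k) = √(2*k) = √2*√k)
-(((J((-109 - 33) + 55, -32*6) - (-51495 - 1*(-75429))) - 5177) + H) = -(((√2*√(-32*6) - (-51495 - 1*(-75429))) - 5177) + 5720) = -(((√2*√(-192) - (-51495 + 75429)) - 5177) + 5720) = -(((√2*(8*I*√3) - 1*23934) - 5177) + 5720) = -(((8*I*√6 - 23934) - 5177) + 5720) = -(((-23934 + 8*I*√6) - 5177) + 5720) = -((-29111 + 8*I*√6) + 5720) = -(-23391 + 8*I*√6) = 23391 - 8*I*√6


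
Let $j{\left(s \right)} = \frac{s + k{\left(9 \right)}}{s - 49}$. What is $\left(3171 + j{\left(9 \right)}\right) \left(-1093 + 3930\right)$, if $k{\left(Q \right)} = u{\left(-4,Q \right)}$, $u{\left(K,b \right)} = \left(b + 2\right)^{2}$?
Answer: $\frac{35947627}{4} \approx 8.9869 \cdot 10^{6}$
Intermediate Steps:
$u{\left(K,b \right)} = \left(2 + b\right)^{2}$
$k{\left(Q \right)} = \left(2 + Q\right)^{2}$
$j{\left(s \right)} = \frac{121 + s}{-49 + s}$ ($j{\left(s \right)} = \frac{s + \left(2 + 9\right)^{2}}{s - 49} = \frac{s + 11^{2}}{-49 + s} = \frac{s + 121}{-49 + s} = \frac{121 + s}{-49 + s}$)
$\left(3171 + j{\left(9 \right)}\right) \left(-1093 + 3930\right) = \left(3171 + \frac{121 + 9}{-49 + 9}\right) \left(-1093 + 3930\right) = \left(3171 + \frac{1}{-40} \cdot 130\right) 2837 = \left(3171 - \frac{13}{4}\right) 2837 = \frac{12671}{4} \cdot 2837 = \frac{35947627}{4}$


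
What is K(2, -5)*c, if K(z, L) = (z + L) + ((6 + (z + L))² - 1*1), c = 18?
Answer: 90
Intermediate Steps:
K(z, L) = -1 + L + z + (6 + L + z)² (K(z, L) = (L + z) + ((6 + (L + z))² - 1) = (L + z) + ((6 + L + z)² - 1) = (L + z) + (-1 + (6 + L + z)²) = -1 + L + z + (6 + L + z)²)
K(2, -5)*c = (-1 - 5 + 2 + (6 - 5 + 2)²)*18 = (-1 - 5 + 2 + 3²)*18 = (-1 - 5 + 2 + 9)*18 = 5*18 = 90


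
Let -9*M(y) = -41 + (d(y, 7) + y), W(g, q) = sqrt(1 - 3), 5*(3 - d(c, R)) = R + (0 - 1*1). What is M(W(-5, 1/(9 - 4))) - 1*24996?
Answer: -1124624/45 - I*sqrt(2)/9 ≈ -24992.0 - 0.15713*I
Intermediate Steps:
d(c, R) = 16/5 - R/5 (d(c, R) = 3 - (R + (0 - 1*1))/5 = 3 - (R + (0 - 1))/5 = 3 - (R - 1)/5 = 3 - (-1 + R)/5 = 3 + (1/5 - R/5) = 16/5 - R/5)
W(g, q) = I*sqrt(2) (W(g, q) = sqrt(-2) = I*sqrt(2))
M(y) = 196/45 - y/9 (M(y) = -(-41 + ((16/5 - 1/5*7) + y))/9 = -(-41 + ((16/5 - 7/5) + y))/9 = -(-41 + (9/5 + y))/9 = -(-196/5 + y)/9 = 196/45 - y/9)
M(W(-5, 1/(9 - 4))) - 1*24996 = (196/45 - I*sqrt(2)/9) - 1*24996 = (196/45 - I*sqrt(2)/9) - 24996 = -1124624/45 - I*sqrt(2)/9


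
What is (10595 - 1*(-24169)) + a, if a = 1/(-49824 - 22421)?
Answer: 2511525179/72245 ≈ 34764.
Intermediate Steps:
a = -1/72245 (a = 1/(-72245) = -1/72245 ≈ -1.3842e-5)
(10595 - 1*(-24169)) + a = (10595 - 1*(-24169)) - 1/72245 = (10595 + 24169) - 1/72245 = 34764 - 1/72245 = 2511525179/72245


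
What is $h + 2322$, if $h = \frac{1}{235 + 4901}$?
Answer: $\frac{11925793}{5136} \approx 2322.0$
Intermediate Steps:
$h = \frac{1}{5136} \approx 0.0001947$
$h + 2322 = \frac{1}{5136} + 2322 = \frac{11925793}{5136}$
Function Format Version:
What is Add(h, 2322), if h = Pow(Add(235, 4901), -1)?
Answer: Rational(11925793, 5136) ≈ 2322.0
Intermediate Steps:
h = Rational(1, 5136) (h = Pow(5136, -1) = Rational(1, 5136) ≈ 0.00019470)
Add(h, 2322) = Add(Rational(1, 5136), 2322) = Rational(11925793, 5136)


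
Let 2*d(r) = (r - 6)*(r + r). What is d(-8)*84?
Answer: 9408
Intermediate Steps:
d(r) = r*(-6 + r) (d(r) = ((r - 6)*(r + r))/2 = ((-6 + r)*(2*r))/2 = (2*r*(-6 + r))/2 = r*(-6 + r))
d(-8)*84 = -8*(-6 - 8)*84 = -8*(-14)*84 = 112*84 = 9408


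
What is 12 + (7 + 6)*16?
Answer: 220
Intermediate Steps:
12 + (7 + 6)*16 = 12 + 13*16 = 12 + 208 = 220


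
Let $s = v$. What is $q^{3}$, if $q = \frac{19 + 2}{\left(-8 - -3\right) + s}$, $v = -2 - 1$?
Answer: $- \frac{9261}{512} \approx -18.088$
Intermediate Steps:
$v = -3$
$s = -3$
$q = - \frac{21}{8}$ ($q = \frac{19 + 2}{\left(-8 - -3\right) - 3} = \frac{21}{\left(-8 + 3\right) - 3} = \frac{21}{-5 - 3} = \frac{21}{-8} = 21 \left(- \frac{1}{8}\right) = - \frac{21}{8} \approx -2.625$)
$q^{3} = \left(- \frac{21}{8}\right)^{3} = - \frac{9261}{512}$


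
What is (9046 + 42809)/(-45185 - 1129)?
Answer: -17285/15438 ≈ -1.1196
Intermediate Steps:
(9046 + 42809)/(-45185 - 1129) = 51855/(-46314) = 51855*(-1/46314) = -17285/15438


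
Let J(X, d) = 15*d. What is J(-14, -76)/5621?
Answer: -1140/5621 ≈ -0.20281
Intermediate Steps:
J(-14, -76)/5621 = (15*(-76))/5621 = -1140*1/5621 = -1140/5621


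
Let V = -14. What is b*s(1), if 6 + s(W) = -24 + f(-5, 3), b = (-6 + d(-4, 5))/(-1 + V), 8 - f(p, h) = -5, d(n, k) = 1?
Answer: -17/3 ≈ -5.6667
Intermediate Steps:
f(p, h) = 13 (f(p, h) = 8 - 1*(-5) = 8 + 5 = 13)
b = 1/3 (b = (-6 + 1)/(-1 - 14) = -5/(-15) = -5*(-1/15) = 1/3 ≈ 0.33333)
s(W) = -17 (s(W) = -6 + (-24 + 13) = -6 - 11 = -17)
b*s(1) = (1/3)*(-17) = -17/3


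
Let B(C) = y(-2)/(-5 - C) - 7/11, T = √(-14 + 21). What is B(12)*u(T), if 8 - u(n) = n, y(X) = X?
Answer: -776/187 + 97*√7/187 ≈ -2.7773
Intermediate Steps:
T = √7 ≈ 2.6458
u(n) = 8 - n
B(C) = -7/11 - 2/(-5 - C) (B(C) = -2/(-5 - C) - 7/11 = -7/11 - 2/(-5 - C))
B(12)*u(T) = ((-13 - 7*12)/(11*(5 + 12)))*(8 - √7) = ((1/11)*(-13 - 84)/17)*(8 - √7) = ((1/11)*(1/17)*(-97))*(8 - √7) = -97*(8 - √7)/187 = -776/187 + 97*√7/187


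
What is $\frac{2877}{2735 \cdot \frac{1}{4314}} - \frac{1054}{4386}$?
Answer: $\frac{1600982977}{352815} \approx 4537.7$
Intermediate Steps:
$\frac{2877}{2735 \cdot \frac{1}{4314}} - \frac{1054}{4386} = \frac{2877}{2735 \cdot \frac{1}{4314}} - \frac{31}{129} = \frac{2877}{\frac{2735}{4314}} - \frac{31}{129} = 2877 \cdot \frac{4314}{2735} - \frac{31}{129} = \frac{12411378}{2735} - \frac{31}{129} = \frac{1600982977}{352815}$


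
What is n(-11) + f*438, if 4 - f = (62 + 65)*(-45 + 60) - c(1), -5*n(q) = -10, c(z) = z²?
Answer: -832198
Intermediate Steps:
n(q) = 2 (n(q) = -⅕*(-10) = 2)
f = -1900 (f = 4 - ((62 + 65)*(-45 + 60) - 1*1²) = 4 - (127*15 - 1*1) = 4 - (1905 - 1) = 4 - 1*1904 = 4 - 1904 = -1900)
n(-11) + f*438 = 2 - 1900*438 = 2 - 832200 = -832198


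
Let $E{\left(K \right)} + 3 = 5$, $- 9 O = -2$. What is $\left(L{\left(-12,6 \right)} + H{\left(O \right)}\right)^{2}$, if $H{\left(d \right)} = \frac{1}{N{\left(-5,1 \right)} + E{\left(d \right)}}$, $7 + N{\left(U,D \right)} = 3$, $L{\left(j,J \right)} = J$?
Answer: $\frac{121}{4} \approx 30.25$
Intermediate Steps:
$O = \frac{2}{9}$ ($O = \left(- \frac{1}{9}\right) \left(-2\right) = \frac{2}{9} \approx 0.22222$)
$N{\left(U,D \right)} = -4$ ($N{\left(U,D \right)} = -7 + 3 = -4$)
$E{\left(K \right)} = 2$ ($E{\left(K \right)} = -3 + 5 = 2$)
$H{\left(d \right)} = - \frac{1}{2}$ ($H{\left(d \right)} = \frac{1}{-4 + 2} = \frac{1}{-2} = - \frac{1}{2}$)
$\left(L{\left(-12,6 \right)} + H{\left(O \right)}\right)^{2} = \left(6 - \frac{1}{2}\right)^{2} = \left(\frac{11}{2}\right)^{2} = \frac{121}{4}$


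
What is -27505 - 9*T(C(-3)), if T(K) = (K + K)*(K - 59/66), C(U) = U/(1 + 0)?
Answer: -304868/11 ≈ -27715.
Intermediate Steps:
C(U) = U (C(U) = U/1 = U*1 = U)
T(K) = 2*K*(-59/66 + K) (T(K) = (2*K)*(K - 59*1/66) = (2*K)*(K - 59/66) = (2*K)*(-59/66 + K) = 2*K*(-59/66 + K))
-27505 - 9*T(C(-3)) = -27505 - 3*(-3)*(-59 + 66*(-3))/11 = -27505 - 3*(-3)*(-59 - 198)/11 = -27505 - 3*(-3)*(-257)/11 = -27505 - 9*257/11 = -27505 - 2313/11 = -304868/11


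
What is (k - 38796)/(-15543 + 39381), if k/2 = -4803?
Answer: -8067/3973 ≈ -2.0305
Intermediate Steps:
k = -9606 (k = 2*(-4803) = -9606)
(k - 38796)/(-15543 + 39381) = (-9606 - 38796)/(-15543 + 39381) = -48402/23838 = -48402*1/23838 = -8067/3973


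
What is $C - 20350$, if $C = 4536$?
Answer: $-15814$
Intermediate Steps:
$C - 20350 = 4536 - 20350 = -15814$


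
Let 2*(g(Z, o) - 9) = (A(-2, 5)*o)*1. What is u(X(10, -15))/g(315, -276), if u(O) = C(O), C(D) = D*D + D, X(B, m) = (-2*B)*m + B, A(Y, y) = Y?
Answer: 19282/57 ≈ 338.28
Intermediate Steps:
X(B, m) = B - 2*B*m (X(B, m) = -2*B*m + B = B - 2*B*m)
C(D) = D + D² (C(D) = D² + D = D + D²)
g(Z, o) = 9 - o (g(Z, o) = 9 + (-2*o*1)/2 = 9 + (-2*o)/2 = 9 - o)
u(O) = O*(1 + O)
u(X(10, -15))/g(315, -276) = ((10*(1 - 2*(-15)))*(1 + 10*(1 - 2*(-15))))/(9 - 1*(-276)) = ((10*(1 + 30))*(1 + 10*(1 + 30)))/(9 + 276) = ((10*31)*(1 + 10*31))/285 = (310*(1 + 310))*(1/285) = (310*311)*(1/285) = 96410*(1/285) = 19282/57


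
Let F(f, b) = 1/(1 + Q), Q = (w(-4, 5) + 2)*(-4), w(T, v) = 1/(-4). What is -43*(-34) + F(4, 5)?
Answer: 8771/6 ≈ 1461.8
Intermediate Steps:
w(T, v) = -¼
Q = -7 (Q = (-¼ + 2)*(-4) = (7/4)*(-4) = -7)
F(f, b) = -⅙ (F(f, b) = 1/(1 - 7) = 1/(-6) = -⅙)
-43*(-34) + F(4, 5) = -43*(-34) - ⅙ = 1462 - ⅙ = 8771/6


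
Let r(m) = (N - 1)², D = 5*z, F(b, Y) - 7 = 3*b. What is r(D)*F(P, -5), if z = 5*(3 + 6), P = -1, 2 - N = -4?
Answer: 100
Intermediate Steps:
N = 6 (N = 2 - 1*(-4) = 2 + 4 = 6)
F(b, Y) = 7 + 3*b
z = 45 (z = 5*9 = 45)
D = 225 (D = 5*45 = 225)
r(m) = 25 (r(m) = (6 - 1)² = 5² = 25)
r(D)*F(P, -5) = 25*(7 + 3*(-1)) = 25*(7 - 3) = 25*4 = 100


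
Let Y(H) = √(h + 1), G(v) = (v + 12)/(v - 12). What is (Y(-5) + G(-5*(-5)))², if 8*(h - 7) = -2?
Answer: 10715/676 + 37*√31/13 ≈ 31.697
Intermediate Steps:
h = 27/4 (h = 7 + (⅛)*(-2) = 7 - ¼ = 27/4 ≈ 6.7500)
G(v) = (12 + v)/(-12 + v)
Y(H) = √31/2 (Y(H) = √(27/4 + 1) = √(31/4) = √31/2)
(Y(-5) + G(-5*(-5)))² = (√31/2 + (12 - 5*(-5))/(-12 - 5*(-5)))² = (√31/2 + (12 + 25)/(-12 + 25))² = (√31/2 + 37/13)² = (37/13 + √31/2)²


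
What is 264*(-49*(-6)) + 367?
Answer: 77983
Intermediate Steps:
264*(-49*(-6)) + 367 = 264*294 + 367 = 77616 + 367 = 77983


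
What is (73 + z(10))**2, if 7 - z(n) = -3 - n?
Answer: 8649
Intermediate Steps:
z(n) = 10 + n (z(n) = 7 - (-3 - n) = 7 + (3 + n) = 10 + n)
(73 + z(10))**2 = (73 + (10 + 10))**2 = (73 + 20)**2 = 93**2 = 8649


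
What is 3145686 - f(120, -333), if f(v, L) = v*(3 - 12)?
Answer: 3146766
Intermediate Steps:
f(v, L) = -9*v (f(v, L) = v*(-9) = -9*v)
3145686 - f(120, -333) = 3145686 - (-9)*120 = 3145686 - 1*(-1080) = 3145686 + 1080 = 3146766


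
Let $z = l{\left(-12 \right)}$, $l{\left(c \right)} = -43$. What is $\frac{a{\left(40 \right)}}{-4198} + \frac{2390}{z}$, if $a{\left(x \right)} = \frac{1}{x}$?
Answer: $- \frac{401328843}{7220560} \approx -55.581$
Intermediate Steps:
$z = -43$
$\frac{a{\left(40 \right)}}{-4198} + \frac{2390}{z} = \frac{1}{40 \left(-4198\right)} + \frac{2390}{-43} = \frac{1}{40} \left(- \frac{1}{4198}\right) + 2390 \left(- \frac{1}{43}\right) = - \frac{1}{167920} - \frac{2390}{43} = - \frac{401328843}{7220560}$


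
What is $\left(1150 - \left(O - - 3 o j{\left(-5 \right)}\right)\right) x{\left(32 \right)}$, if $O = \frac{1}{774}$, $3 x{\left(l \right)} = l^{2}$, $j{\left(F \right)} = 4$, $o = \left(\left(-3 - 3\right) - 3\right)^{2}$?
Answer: $\frac{70538752}{1161} \approx 60757.0$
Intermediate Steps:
$o = 81$ ($o = \left(-6 - 3\right)^{2} = \left(-9\right)^{2} = 81$)
$x{\left(l \right)} = \frac{l^{2}}{3}$
$O = \frac{1}{774} \approx 0.001292$
$\left(1150 - \left(O - - 3 o j{\left(-5 \right)}\right)\right) x{\left(32 \right)} = \left(1150 + \left(\left(-3\right) 81 \cdot 4 - \frac{1}{774}\right)\right) \frac{32^{2}}{3} = \left(1150 - \frac{752329}{774}\right) \frac{1}{3} \cdot 1024 = \left(1150 - \frac{752329}{774}\right) \frac{1024}{3} = \frac{137771}{774} \cdot \frac{1024}{3} = \frac{70538752}{1161}$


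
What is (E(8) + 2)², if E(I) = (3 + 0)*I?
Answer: 676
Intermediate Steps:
E(I) = 3*I
(E(8) + 2)² = (3*8 + 2)² = (24 + 2)² = 26² = 676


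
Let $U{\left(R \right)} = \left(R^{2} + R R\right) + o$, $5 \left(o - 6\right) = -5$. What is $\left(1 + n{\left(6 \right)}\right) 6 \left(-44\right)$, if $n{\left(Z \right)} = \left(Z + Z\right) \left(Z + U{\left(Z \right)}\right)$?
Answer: $-263208$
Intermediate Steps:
$o = 5$ ($o = 6 + \frac{1}{5} \left(-5\right) = 6 - 1 = 5$)
$U{\left(R \right)} = 5 + 2 R^{2}$ ($U{\left(R \right)} = \left(R^{2} + R R\right) + 5 = \left(R^{2} + R^{2}\right) + 5 = 2 R^{2} + 5 = 5 + 2 R^{2}$)
$n{\left(Z \right)} = 2 Z \left(5 + Z + 2 Z^{2}\right)$ ($n{\left(Z \right)} = \left(Z + Z\right) \left(Z + \left(5 + 2 Z^{2}\right)\right) = 2 Z \left(5 + Z + 2 Z^{2}\right)$)
$\left(1 + n{\left(6 \right)}\right) 6 \left(-44\right) = \left(1 + 2 \cdot 6 \left(5 + 6 + 2 \cdot 6^{2}\right)\right) 6 \left(-44\right) = \left(1 + 2 \cdot 6 \left(5 + 6 + 2 \cdot 36\right)\right) 6 \left(-44\right) = \left(1 + 2 \cdot 6 \left(5 + 6 + 72\right)\right) 6 \left(-44\right) = \left(1 + 2 \cdot 6 \cdot 83\right) 6 \left(-44\right) = \left(1 + 996\right) 6 \left(-44\right) = 997 \cdot 6 \left(-44\right) = 5982 \left(-44\right) = -263208$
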